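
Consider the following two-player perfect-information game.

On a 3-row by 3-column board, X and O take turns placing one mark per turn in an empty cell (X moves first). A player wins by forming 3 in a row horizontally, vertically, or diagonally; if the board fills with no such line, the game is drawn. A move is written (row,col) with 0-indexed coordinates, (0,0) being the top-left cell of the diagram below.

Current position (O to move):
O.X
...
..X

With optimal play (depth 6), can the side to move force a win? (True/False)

O winning at [O.X/.../..X]: False

ply 1, O at O.X/.../..X | (0,1)=-1→OOX/.../..X*; (1,0)=-1→O.X/O../..X; (1,1)=-1→O.X/.O./..X; (1,2)=-1→O.X/..O/..X; (2,0)=-1→O.X/.../O.X; (2,1)=-1→O.X/.../.OX
ply 2, X at OOX/.../..X | (1,0)=+1→OOX/X../..X*; (1,1)=+1→OOX/.X./..X; (1,2)=+1→OOX/..X/..X; (2,0)=+1→OOX/.../X.X; (2,1)=+1→OOX/.../.XX
ply 3, O at OOX/X../..X | (1,1)=-1→OOX/XO./..X*; (1,2)=-1→OOX/X.O/..X; (2,0)=-1→OOX/X../O.X; (2,1)=-1→OOX/X../.OX
ply 4, X at OOX/XO./..X | (1,2)=+1→OOX/XOX/..X*; (2,0)=-1→OOX/XO./X.X; (2,1)=+1→OOX/XO./.XX
ply 5: OOX/XOX/..X is terminal -1 (O); from O.X/.../..X depth 6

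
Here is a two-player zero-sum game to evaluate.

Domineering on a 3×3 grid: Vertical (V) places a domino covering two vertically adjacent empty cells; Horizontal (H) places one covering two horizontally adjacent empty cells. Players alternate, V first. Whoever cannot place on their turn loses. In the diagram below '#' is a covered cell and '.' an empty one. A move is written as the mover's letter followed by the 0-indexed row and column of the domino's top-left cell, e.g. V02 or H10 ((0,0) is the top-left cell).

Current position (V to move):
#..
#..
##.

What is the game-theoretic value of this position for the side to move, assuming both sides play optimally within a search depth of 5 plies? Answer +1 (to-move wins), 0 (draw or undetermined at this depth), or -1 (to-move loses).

p1 V@[#../#../##.]: V01[##./##./##.]+1* V02[#.#/#.#/##.]+1 V12[#../#.#/###]-1
p2 H@[##./##./##.] terminal -1; root [#../#../##.] d5

value(#../#../##., V) = +1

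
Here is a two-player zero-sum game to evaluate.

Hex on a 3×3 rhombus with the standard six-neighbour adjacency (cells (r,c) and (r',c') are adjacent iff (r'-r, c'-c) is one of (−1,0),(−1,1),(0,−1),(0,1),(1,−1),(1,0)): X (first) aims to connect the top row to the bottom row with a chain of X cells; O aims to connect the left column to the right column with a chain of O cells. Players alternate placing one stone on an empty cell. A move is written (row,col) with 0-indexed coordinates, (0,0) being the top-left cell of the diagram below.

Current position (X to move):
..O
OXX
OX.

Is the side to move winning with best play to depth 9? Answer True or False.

ply 1, X at ..O/OXX/OX. | (0,0)=-1→X.O/OXX/OX.; (0,1)=+1→.XO/OXX/OX.*; (2,2)=-1→..O/OXX/OXX
ply 2: .XO/OXX/OX. is terminal -1 (O); from ..O/OXX/OX. depth 9

X winning at [..O/OXX/OX.]: True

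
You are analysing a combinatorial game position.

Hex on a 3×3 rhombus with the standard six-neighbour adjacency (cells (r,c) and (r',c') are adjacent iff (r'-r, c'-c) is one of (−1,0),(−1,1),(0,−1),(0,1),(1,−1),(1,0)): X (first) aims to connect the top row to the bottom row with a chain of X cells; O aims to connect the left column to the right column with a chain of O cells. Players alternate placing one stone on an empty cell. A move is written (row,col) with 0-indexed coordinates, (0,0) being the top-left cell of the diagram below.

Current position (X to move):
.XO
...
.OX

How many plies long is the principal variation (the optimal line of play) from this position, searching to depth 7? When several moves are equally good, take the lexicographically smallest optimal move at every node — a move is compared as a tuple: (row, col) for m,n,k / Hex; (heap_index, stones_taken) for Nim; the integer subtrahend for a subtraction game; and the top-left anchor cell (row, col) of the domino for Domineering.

PV length from [.XO/.../.OX]: 5 plies

[.XO/.../.OX] X move#1: (0,0):-1/XXO/.../.OX, (1,0):-1/.XO/X../.OX, (1,1):+1/.XO/.X./.OX*, (1,2):-1/.XO/..X/.OX, (2,0):+1/.XO/.../XOX
[.XO/.X./.OX] O move#2: (0,0):-1/OXO/.X./.OX*, (1,0):-1/.XO/OX./.OX, (1,2):-1/.XO/.XO/.OX, (2,0):-1/.XO/.X./OOX
[OXO/.X./.OX] X move#3: (1,0):+1/OXO/XX./.OX*, (1,2):+1/OXO/.XX/.OX, (2,0):+1/OXO/.X./XOX
[OXO/XX./.OX] O move#4: (1,2):-1/OXO/XXO/.OX*, (2,0):-1/OXO/XX./OOX
[OXO/XXO/.OX] X move#5: (2,0):+1/OXO/XXO/XOX*
[OXO/XXO/XOX] end (terminal -1, O#6); searched .XO/.../.OX to 7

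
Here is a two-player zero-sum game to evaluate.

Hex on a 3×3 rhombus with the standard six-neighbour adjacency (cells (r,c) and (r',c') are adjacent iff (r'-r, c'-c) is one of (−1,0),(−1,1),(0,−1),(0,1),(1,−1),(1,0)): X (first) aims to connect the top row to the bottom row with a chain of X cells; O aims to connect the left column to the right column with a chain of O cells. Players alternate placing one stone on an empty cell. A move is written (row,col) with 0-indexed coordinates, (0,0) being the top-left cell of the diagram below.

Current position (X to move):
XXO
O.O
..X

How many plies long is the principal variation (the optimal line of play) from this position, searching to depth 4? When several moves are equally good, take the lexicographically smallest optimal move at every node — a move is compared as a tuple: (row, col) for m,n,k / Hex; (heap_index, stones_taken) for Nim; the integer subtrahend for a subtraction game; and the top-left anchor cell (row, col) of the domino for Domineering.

[XXO/O.O/..X] X move#1: (1,1):+1/XXO/OXO/..X*, (2,0):-1/XXO/O.O/X.X, (2,1):-1/XXO/O.O/.XX
[XXO/OXO/..X] O move#2: (2,0):-1/XXO/OXO/O.X*, (2,1):-1/XXO/OXO/.OX
[XXO/OXO/O.X] X move#3: (2,1):+1/XXO/OXO/OXX*
[XXO/OXO/OXX] end (terminal -1, O#4); searched XXO/O.O/..X to 4

PV length from [XXO/O.O/..X]: 3 plies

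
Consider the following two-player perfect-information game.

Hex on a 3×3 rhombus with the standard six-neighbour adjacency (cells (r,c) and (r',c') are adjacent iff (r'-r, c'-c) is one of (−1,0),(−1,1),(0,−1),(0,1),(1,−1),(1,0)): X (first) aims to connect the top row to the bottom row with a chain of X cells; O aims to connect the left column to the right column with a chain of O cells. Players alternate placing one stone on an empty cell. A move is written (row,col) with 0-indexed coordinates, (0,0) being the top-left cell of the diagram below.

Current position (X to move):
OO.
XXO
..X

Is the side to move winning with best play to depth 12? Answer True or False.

[OO./XXO/..X] X move#1: (0,2):+1/OOX/XXO/..X*, (2,0):-1/OO./XXO/X.X, (2,1):-1/OO./XXO/.XX
[OOX/XXO/..X] O move#2: (2,0):-1/OOX/XXO/O.X*, (2,1):-1/OOX/XXO/.OX
[OOX/XXO/O.X] X move#3: (2,1):+1/OOX/XXO/OXX*
[OOX/XXO/OXX] end (terminal -1, O#4); searched OO./XXO/..X to 12

X winning at [OO./XXO/..X]: True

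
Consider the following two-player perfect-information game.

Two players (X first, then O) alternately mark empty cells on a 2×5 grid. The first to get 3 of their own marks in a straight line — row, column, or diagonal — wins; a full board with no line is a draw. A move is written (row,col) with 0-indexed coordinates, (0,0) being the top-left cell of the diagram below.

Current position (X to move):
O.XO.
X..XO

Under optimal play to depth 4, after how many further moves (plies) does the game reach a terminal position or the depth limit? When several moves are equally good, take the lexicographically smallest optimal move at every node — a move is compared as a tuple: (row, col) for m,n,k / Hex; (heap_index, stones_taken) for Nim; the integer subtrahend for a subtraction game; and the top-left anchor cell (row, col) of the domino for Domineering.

p1 X@[O.XO./X..XO]: (0,1)[OXXO./X..XO]+0* (0,4)[O.XOX/X..XO]+0 (1,1)[O.XO./XX.XO]+0 (1,2)[O.XO./X.XXO]+0
p2 O@[OXXO./X..XO]: (0,4)[OXXOO/X..XO]+0* (1,1)[OXXO./XO.XO]+0 (1,2)[OXXO./X.OXO]+0
p3 X@[OXXOO/X..XO]: (1,1)[OXXOO/XX.XO]+0* (1,2)[OXXOO/X.XXO]+0
p4 O@[OXXOO/XX.XO]: (1,2)[OXXOO/XXOXO]+0*
p5 X@[OXXOO/XXOXO] terminal +0; root [O.XO./X..XO] d4

PV length from [O.XO./X..XO]: 4 plies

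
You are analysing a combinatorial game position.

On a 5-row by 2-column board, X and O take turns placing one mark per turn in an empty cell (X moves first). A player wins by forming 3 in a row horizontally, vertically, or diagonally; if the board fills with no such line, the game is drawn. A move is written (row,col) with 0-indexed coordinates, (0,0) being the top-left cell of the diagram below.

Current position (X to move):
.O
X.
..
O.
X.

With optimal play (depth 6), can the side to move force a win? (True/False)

X winning at [.O/X./../O./X.]: False

ply 1, X at .O/X./../O./X. | (0,0)=+0→XO/X./../O./X.*; (1,1)=+0→.O/XX/../O./X.; (2,0)=+0→.O/X./X./O./X.; (2,1)=+0→.O/X./.X/O./X.; (3,1)=+0→.O/X./../OX/X.; (4,1)=+0→.O/X./../O./XX
ply 2, O at XO/X./../O./X. | (1,1)=-1→XO/XO/../O./X.; (2,0)=+0→XO/X./O./O./X.*; (2,1)=-1→XO/X./.O/O./X.; (3,1)=-1→XO/X./../OO/X.; (4,1)=-1→XO/X./../O./XO
ply 3, X at XO/X./O./O./X. | (1,1)=+0→XO/XX/O./O./X.*; (2,1)=+0→XO/X./OX/O./X.; (3,1)=+0→XO/X./O./OX/X.; (4,1)=+0→XO/X./O./O./XX
ply 4, O at XO/XX/O./O./X. | (2,1)=+0→XO/XX/OO/O./X.*; (3,1)=+0→XO/XX/O./OO/X.; (4,1)=+0→XO/XX/O./O./XO
ply 5, X at XO/XX/OO/O./X. | (3,1)=+0→XO/XX/OO/OX/X.*; (4,1)=+0→XO/XX/OO/O./XX
ply 6, O at XO/XX/OO/OX/X. | (4,1)=+0→XO/XX/OO/OX/XO*
ply 7: XO/XX/OO/OX/XO is terminal +0 (X); from .O/X./../O./X. depth 6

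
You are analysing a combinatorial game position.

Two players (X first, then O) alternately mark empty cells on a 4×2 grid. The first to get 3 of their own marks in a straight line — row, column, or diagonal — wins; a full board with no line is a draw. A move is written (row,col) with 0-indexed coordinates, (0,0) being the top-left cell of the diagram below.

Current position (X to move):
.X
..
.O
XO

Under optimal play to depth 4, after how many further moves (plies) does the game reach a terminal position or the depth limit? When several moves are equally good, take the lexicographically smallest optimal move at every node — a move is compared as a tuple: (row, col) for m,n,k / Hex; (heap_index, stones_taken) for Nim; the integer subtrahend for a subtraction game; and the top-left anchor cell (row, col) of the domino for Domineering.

PV length from [.X/../.O/XO]: 4 plies

p1 X@[.X/../.O/XO]: (0,0)[XX/../.O/XO]-1 (1,0)[.X/X./.O/XO]-1 (1,1)[.X/.X/.O/XO]+0* (2,0)[.X/../XO/XO]-1
p2 O@[.X/.X/.O/XO]: (0,0)[OX/.X/.O/XO]+0* (1,0)[.X/OX/.O/XO]+0 (2,0)[.X/.X/OO/XO]+0
p3 X@[OX/.X/.O/XO]: (1,0)[OX/XX/.O/XO]+0* (2,0)[OX/.X/XO/XO]+0
p4 O@[OX/XX/.O/XO]: (2,0)[OX/XX/OO/XO]+0*
p5 X@[OX/XX/OO/XO] terminal +0; root [.X/../.O/XO] d4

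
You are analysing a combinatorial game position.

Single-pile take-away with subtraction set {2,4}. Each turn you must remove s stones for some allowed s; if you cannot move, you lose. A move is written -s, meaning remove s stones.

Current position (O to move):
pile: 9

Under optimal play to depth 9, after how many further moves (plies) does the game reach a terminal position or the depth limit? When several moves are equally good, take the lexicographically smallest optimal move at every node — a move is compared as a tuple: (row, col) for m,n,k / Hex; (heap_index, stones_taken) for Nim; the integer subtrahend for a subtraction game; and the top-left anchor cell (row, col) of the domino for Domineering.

[9] O move#1: -2:+1/7*, -4:-1/5
[7] X move#2: -2:-1/5*, -4:-1/3
[5] O move#3: -2:-1/3, -4:+1/1*
[1] end (terminal -1, X#4); searched 9 to 9

PV length from [9]: 3 plies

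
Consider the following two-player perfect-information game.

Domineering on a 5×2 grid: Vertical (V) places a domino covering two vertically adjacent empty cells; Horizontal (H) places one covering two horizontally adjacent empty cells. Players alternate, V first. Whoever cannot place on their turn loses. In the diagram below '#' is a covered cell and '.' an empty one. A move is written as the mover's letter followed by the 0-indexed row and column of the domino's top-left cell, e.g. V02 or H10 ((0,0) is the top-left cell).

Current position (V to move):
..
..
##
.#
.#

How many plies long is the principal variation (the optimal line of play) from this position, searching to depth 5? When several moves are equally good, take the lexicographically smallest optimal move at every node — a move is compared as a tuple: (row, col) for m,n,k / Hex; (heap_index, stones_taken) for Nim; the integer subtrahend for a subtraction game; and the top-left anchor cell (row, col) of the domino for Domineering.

p1 V@[../../##/.#/.#]: V00[#./#./##/.#/.#]+1* V01[.#/.#/##/.#/.#]+1 V30[../../##/##/##]-1
p2 H@[#./#./##/.#/.#] terminal -1; root [../../##/.#/.#] d5

PV length from [../../##/.#/.#]: 1 ply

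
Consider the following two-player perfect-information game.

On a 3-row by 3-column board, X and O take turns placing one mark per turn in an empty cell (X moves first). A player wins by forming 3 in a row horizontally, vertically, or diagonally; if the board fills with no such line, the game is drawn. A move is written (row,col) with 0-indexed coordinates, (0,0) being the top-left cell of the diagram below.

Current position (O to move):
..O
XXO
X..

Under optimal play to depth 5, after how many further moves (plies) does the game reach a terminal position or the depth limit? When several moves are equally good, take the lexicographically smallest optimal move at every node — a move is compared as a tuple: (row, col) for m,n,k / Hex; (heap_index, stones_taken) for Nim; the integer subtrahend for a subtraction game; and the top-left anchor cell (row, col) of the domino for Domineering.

PV length from [..O/XXO/X..]: 3 plies

p1 O@[..O/XXO/X..]: (0,0)[O.O/XXO/X..]+1* (0,1)[.OO/XXO/X..]-1 (2,1)[..O/XXO/XO.]-1 (2,2)[..O/XXO/X.O]+1
p2 X@[O.O/XXO/X..]: (0,1)[OXO/XXO/X..]-1* (2,1)[O.O/XXO/XX.]-1 (2,2)[O.O/XXO/X.X]-1
p3 O@[OXO/XXO/X..]: (2,1)[OXO/XXO/XO.]+0 (2,2)[OXO/XXO/X.O]+1*
p4 X@[OXO/XXO/X.O] terminal -1; root [..O/XXO/X..] d5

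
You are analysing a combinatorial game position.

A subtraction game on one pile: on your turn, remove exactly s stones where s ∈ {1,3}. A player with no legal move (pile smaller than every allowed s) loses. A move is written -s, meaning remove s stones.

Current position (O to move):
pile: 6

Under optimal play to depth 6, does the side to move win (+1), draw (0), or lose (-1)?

value(6, O) = -1

ply 1, O at 6 | -1=-1→5*; -3=-1→3
ply 2, X at 5 | -1=+1→4*; -3=+1→2
ply 3, O at 4 | -1=-1→3*; -3=-1→1
ply 4, X at 3 | -1=+1→2*; -3=+1→0
ply 5, O at 2 | -1=-1→1*
ply 6, X at 1 | -1=+1→0*
ply 7: 0 is terminal -1 (O); from 6 depth 6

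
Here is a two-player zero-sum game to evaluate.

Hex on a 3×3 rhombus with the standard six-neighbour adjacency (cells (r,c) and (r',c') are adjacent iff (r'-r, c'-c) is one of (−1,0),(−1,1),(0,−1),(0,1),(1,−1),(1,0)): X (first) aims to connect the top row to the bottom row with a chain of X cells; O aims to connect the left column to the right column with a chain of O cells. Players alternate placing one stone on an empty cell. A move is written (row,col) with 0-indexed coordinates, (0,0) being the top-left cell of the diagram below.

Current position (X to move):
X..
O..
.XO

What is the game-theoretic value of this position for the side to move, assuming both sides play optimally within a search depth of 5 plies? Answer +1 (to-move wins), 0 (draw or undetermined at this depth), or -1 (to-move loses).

value(X../O../.XO, X) = +1

p1 X@[X../O../.XO]: (0,1)[XX./O../.XO]-1 (0,2)[X.X/O../.XO]+1* (1,1)[X../OX./.XO]+1 (1,2)[X../O.X/.XO]-1 (2,0)[X../O../XXO]-1
p2 O@[X.X/O../.XO]: (0,1)[XOX/O../.XO]-1* (1,1)[X.X/OO./.XO]-1 (1,2)[X.X/O.O/.XO]-1 (2,0)[X.X/O../OXO]-1
p3 X@[XOX/O../.XO]: (1,1)[XOX/OX./.XO]+1* (1,2)[XOX/O.X/.XO]+1 (2,0)[XOX/O../XXO]+1
p4 O@[XOX/OX./.XO] terminal -1; root [X../O../.XO] d5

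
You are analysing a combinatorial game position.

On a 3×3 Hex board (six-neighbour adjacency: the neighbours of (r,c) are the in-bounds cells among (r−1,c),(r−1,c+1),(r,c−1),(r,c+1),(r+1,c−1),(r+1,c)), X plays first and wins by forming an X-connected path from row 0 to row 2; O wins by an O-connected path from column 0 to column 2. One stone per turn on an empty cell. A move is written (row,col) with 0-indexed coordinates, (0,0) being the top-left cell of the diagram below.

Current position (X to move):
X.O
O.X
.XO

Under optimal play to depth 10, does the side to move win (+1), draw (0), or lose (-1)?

value(X.O/O.X/.XO, X) = -1

p1 X@[X.O/O.X/.XO]: (0,1)[XXO/O.X/.XO]-1* (1,1)[X.O/OXX/.XO]-1 (2,0)[X.O/O.X/XXO]-1
p2 O@[XXO/O.X/.XO]: (1,1)[XXO/OOX/.XO]+1* (2,0)[XXO/O.X/OXO]-1
p3 X@[XXO/OOX/.XO] terminal -1; root [X.O/O.X/.XO] d10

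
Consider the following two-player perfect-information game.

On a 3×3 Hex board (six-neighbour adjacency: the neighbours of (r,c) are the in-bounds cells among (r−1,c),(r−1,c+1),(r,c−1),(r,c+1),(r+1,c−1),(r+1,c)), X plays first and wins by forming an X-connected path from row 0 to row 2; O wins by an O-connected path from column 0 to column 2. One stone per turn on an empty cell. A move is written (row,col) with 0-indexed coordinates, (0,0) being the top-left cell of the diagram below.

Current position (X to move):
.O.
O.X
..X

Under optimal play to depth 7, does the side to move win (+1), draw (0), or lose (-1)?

value(.O./O.X/..X, X) = +1

p1 X@[.O./O.X/..X]: (0,0)[XO./O.X/..X]-1 (0,2)[.OX/O.X/..X]+1* (1,1)[.O./OXX/..X]-1 (2,0)[.O./O.X/X.X]-1 (2,1)[.O./O.X/.XX]-1
p2 O@[.OX/O.X/..X] terminal -1; root [.O./O.X/..X] d7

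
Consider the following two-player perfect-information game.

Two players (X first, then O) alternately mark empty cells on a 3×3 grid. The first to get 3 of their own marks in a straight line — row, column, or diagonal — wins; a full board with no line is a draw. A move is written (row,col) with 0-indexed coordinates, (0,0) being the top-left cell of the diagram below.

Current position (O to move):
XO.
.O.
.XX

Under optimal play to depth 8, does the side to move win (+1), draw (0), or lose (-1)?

value(XO./.O./.XX, O) = 0

p1 O@[XO./.O./.XX]: (0,2)[XOO/.O./.XX]-1 (1,0)[XO./OO./.XX]-1 (1,2)[XO./.OO/.XX]-1 (2,0)[XO./.O./OXX]+0*
p2 X@[XO./.O./OXX]: (0,2)[XOX/.O./OXX]+0* (1,0)[XO./XO./OXX]-1 (1,2)[XO./.OX/OXX]-1
p3 O@[XOX/.O./OXX]: (1,0)[XOX/OO./OXX]-1 (1,2)[XOX/.OO/OXX]+0*
p4 X@[XOX/.OO/OXX]: (1,0)[XOX/XOO/OXX]+0*
p5 O@[XOX/XOO/OXX] terminal +0; root [XO./.O./.XX] d8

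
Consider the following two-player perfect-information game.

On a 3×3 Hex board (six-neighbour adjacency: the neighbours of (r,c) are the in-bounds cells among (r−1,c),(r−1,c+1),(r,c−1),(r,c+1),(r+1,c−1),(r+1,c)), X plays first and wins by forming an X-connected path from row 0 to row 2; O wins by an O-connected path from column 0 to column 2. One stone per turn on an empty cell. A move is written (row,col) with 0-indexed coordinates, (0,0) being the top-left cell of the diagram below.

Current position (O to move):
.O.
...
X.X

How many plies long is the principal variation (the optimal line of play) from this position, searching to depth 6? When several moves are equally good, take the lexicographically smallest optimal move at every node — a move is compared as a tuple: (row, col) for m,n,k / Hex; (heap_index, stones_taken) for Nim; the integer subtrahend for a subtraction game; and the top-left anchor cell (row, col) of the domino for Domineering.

PV length from [.O./.../X.X]: 3 plies

p1 O@[.O./.../X.X]: (0,0)[OO./.../X.X]-1 (0,2)[.OO/.../X.X]+1* (1,0)[.O./O../X.X]-1 (1,1)[.O./.O./X.X]+1 (1,2)[.O./..O/X.X]+1 (2,1)[.O./.../XOX]-1
p2 X@[.OO/.../X.X]: (0,0)[XOO/.../X.X]-1* (1,0)[.OO/X../X.X]-1 (1,1)[.OO/.X./X.X]-1 (1,2)[.OO/..X/X.X]-1 (2,1)[.OO/.../XXX]-1
p3 O@[XOO/.../X.X]: (1,0)[XOO/O../X.X]+1* (1,1)[XOO/.O./X.X]-1 (1,2)[XOO/..O/X.X]-1 (2,1)[XOO/.../XOX]-1
p4 X@[XOO/O../X.X] terminal -1; root [.O./.../X.X] d6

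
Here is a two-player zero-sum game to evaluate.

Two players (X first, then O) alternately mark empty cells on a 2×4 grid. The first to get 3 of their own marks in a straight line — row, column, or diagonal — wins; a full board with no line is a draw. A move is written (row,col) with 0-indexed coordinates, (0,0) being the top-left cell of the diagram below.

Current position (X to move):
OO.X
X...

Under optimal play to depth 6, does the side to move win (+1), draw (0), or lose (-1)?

value(OO.X/X..., X) = 0

ply 1, X at OO.X/X... | (0,2)=+0→OOXX/X...*; (1,1)=-1→OO.X/XX..; (1,2)=-1→OO.X/X.X.; (1,3)=-1→OO.X/X..X
ply 2, O at OOXX/X... | (1,1)=+0→OOXX/XO..*; (1,2)=+0→OOXX/X.O.; (1,3)=+0→OOXX/X..O
ply 3, X at OOXX/XO.. | (1,2)=+0→OOXX/XOX.*; (1,3)=+0→OOXX/XO.X
ply 4, O at OOXX/XOX. | (1,3)=+0→OOXX/XOXO*
ply 5: OOXX/XOXO is terminal +0 (X); from OO.X/X... depth 6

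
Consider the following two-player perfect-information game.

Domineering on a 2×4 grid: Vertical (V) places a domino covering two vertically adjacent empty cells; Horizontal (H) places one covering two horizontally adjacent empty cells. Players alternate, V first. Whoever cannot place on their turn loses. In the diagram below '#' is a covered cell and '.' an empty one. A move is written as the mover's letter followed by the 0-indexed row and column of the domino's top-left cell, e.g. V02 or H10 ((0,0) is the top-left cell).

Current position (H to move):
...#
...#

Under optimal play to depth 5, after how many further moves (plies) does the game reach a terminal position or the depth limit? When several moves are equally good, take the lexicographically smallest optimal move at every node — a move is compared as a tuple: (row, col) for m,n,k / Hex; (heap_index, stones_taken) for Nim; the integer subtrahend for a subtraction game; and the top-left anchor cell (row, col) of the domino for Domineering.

PV length from [...#/...#]: 3 plies

p1 H@[...#/...#]: H00[##.#/...#]+1* H01[.###/...#]+1 H10[...#/##.#]+1 H11[...#/.###]+1
p2 V@[##.#/...#]: V02[####/..##]-1*
p3 H@[####/..##]: H10[####/####]+1*
p4 V@[####/####] terminal -1; root [...#/...#] d5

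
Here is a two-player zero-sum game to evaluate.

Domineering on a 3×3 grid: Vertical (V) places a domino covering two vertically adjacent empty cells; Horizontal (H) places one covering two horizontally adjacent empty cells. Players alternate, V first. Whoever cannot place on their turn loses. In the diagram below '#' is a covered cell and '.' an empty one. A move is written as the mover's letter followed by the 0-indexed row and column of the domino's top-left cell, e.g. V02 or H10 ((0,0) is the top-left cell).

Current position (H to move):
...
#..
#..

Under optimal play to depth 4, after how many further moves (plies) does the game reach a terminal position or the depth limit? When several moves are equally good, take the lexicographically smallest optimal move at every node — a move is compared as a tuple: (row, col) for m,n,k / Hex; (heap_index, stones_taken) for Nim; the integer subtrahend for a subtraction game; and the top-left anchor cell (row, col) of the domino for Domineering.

PV length from [.../#../#..]: 1 ply

p1 H@[.../#../#..]: H00[##./#../#..]-1 H01[.##/#../#..]-1 H11[.../###/#..]+1* H21[.../#../###]-1
p2 V@[.../###/#..] terminal -1; root [.../#../#..] d4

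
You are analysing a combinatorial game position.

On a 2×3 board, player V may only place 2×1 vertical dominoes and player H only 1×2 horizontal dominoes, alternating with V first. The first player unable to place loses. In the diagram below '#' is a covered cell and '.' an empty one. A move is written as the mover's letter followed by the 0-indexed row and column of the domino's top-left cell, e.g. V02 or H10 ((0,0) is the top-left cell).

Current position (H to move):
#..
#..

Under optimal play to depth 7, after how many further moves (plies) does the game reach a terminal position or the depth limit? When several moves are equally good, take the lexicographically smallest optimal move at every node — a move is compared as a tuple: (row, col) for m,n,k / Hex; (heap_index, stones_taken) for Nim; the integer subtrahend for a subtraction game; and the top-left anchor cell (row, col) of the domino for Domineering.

ply 1, H at #../#.. | H01=+1→###/#..*; H11=+1→#../###
ply 2: ###/#.. is terminal -1 (V); from #../#.. depth 7

PV length from [#../#..]: 1 ply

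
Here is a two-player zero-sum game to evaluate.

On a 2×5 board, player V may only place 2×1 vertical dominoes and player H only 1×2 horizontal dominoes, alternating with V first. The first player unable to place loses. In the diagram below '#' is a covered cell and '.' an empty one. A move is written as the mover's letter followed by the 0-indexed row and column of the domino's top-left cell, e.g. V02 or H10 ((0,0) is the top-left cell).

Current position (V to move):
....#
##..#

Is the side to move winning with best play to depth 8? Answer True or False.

ply 1, V at ....#/##..# | V02=+1→..#.#/###.#*; V03=-1→...##/##.##
ply 2, H at ..#.#/###.# | H00=-1→###.#/###.#*
ply 3, V at ###.#/###.# | V03=+1→#####/#####*
ply 4: #####/##### is terminal -1 (H); from ....#/##..# depth 8

V winning at [....#/##..#]: True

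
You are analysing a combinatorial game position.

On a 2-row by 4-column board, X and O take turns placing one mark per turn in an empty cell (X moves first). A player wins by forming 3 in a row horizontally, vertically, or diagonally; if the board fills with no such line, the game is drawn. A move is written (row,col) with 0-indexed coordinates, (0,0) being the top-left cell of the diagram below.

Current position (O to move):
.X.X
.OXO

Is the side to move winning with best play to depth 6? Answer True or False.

ply 1, O at .X.X/.OXO | (0,0)=-1→OX.X/.OXO; (0,2)=+0→.XOX/.OXO*; (1,0)=-1→.X.X/OOXO
ply 2, X at .XOX/.OXO | (0,0)=+0→XXOX/.OXO*; (1,0)=+0→.XOX/XOXO
ply 3, O at XXOX/.OXO | (1,0)=+0→XXOX/OOXO*
ply 4: XXOX/OOXO is terminal +0 (X); from .X.X/.OXO depth 6

O winning at [.X.X/.OXO]: False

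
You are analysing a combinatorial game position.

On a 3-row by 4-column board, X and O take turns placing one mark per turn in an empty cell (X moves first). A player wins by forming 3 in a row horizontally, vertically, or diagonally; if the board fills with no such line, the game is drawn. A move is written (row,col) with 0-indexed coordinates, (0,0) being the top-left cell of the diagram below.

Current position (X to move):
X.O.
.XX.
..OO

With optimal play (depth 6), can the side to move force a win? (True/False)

[X.O./.XX./..OO] X move#1: (0,1):-1/XXO./.XX./..OO, (0,3):-1/X.OX/.XX./..OO, (1,0):+1/X.O./XXX./..OO*, (1,3):+1/X.O./.XXX/..OO, (2,0):-1/X.O./.XX./X.OO, (2,1):+1/X.O./.XX./.XOO
[X.O./XXX./..OO] end (terminal -1, O#2); searched X.O./.XX./..OO to 6

X winning at [X.O./.XX./..OO]: True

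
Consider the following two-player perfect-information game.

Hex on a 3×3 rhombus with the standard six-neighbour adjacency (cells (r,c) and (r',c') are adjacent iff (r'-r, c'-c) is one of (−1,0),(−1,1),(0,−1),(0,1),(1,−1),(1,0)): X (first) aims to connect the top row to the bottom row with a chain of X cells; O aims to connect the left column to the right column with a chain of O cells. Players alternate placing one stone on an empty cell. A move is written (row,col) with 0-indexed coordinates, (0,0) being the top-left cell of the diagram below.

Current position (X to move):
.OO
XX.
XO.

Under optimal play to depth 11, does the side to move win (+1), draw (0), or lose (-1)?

ply 1, X at .OO/XX./XO. | (0,0)=+1→XOO/XX./XO.*; (1,2)=-1→.OO/XXX/XO.; (2,2)=-1→.OO/XX./XOX
ply 2: XOO/XX./XO. is terminal -1 (O); from .OO/XX./XO. depth 11

value(.OO/XX./XO., X) = +1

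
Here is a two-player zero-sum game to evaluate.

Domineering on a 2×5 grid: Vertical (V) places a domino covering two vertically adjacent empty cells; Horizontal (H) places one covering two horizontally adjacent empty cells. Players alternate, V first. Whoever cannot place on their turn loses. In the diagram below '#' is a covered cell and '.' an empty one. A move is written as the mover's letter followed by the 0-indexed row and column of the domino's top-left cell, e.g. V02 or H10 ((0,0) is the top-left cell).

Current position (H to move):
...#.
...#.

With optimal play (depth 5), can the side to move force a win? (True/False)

H winning at [...#./...#.]: False

p1 H@[...#./...#.]: H00[##.#./...#.]-1* H01[.###./...#.]-1 H10[...#./##.#.]-1 H11[...#./.###.]-1
p2 V@[##.#./...#.]: V02[####./..##.]+1* V04[##.##/...##]-1
p3 H@[####./..##.]: H10[####./####.]-1*
p4 V@[####./####.]: V04[#####/#####]+1*
p5 H@[#####/#####] terminal -1; root [...#./...#.] d5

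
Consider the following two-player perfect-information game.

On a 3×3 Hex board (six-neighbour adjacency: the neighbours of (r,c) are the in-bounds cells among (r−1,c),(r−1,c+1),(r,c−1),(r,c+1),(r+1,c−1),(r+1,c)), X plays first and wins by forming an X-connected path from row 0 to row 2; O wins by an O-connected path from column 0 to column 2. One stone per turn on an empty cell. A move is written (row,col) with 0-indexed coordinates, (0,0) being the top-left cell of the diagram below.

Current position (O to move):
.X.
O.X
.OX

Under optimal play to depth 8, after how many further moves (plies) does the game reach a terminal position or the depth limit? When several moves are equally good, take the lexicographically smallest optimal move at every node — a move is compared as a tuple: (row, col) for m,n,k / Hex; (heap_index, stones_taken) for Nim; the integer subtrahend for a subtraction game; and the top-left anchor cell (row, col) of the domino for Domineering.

PV length from [.X./O.X/.OX]: 2 plies

[.X./O.X/.OX] O move#1: (0,0):-1/OX./O.X/.OX*, (0,2):-1/.XO/O.X/.OX, (1,1):-1/.X./OOX/.OX, (2,0):-1/.X./O.X/OOX
[OX./O.X/.OX] X move#2: (0,2):+1/OXX/O.X/.OX*, (1,1):+1/OX./OXX/.OX, (2,0):+1/OX./O.X/XOX
[OXX/O.X/.OX] end (terminal -1, O#3); searched .X./O.X/.OX to 8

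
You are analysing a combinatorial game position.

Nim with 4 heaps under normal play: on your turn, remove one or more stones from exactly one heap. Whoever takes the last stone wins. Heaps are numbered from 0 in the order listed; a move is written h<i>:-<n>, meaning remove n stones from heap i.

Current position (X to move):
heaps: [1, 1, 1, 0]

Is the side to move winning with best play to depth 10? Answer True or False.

X winning at [(1,1,1,0)]: True

p1 X@[(1,1,1,0)]: h0:-1[(0,1,1,0)]+1* h1:-1[(1,0,1,0)]+1 h2:-1[(1,1,0,0)]+1
p2 O@[(0,1,1,0)]: h1:-1[(0,0,1,0)]-1* h2:-1[(0,1,0,0)]-1
p3 X@[(0,0,1,0)]: h2:-1[(0,0,0,0)]+1*
p4 O@[(0,0,0,0)] terminal -1; root [(1,1,1,0)] d10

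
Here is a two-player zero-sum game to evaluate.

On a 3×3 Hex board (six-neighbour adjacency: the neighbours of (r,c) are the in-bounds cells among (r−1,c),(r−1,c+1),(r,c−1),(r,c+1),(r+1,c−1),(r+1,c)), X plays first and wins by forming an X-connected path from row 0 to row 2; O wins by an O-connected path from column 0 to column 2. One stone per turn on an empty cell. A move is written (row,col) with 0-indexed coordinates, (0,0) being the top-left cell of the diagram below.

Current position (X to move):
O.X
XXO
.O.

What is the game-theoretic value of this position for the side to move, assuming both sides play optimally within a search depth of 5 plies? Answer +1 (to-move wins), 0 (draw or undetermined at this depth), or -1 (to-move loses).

ply 1, X at O.X/XXO/.O. | (0,1)=-1→OXX/XXO/.O.; (2,0)=+1→O.X/XXO/XO.*; (2,2)=-1→O.X/XXO/.OX
ply 2: O.X/XXO/XO. is terminal -1 (O); from O.X/XXO/.O. depth 5

value(O.X/XXO/.O., X) = +1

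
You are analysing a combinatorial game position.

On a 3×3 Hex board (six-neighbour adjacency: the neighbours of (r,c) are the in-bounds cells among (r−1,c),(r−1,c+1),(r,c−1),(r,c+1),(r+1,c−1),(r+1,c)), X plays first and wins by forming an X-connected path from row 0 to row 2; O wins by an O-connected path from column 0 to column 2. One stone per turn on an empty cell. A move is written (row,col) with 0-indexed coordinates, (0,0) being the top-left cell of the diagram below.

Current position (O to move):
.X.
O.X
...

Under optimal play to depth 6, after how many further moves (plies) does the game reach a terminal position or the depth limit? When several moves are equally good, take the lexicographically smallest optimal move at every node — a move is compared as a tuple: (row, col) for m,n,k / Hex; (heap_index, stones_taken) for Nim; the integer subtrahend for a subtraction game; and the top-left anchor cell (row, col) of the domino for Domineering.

p1 O@[.X./O.X/...]: (0,0)[OX./O.X/...]-1* (0,2)[.XO/O.X/...]-1 (1,1)[.X./OOX/...]-1 (2,0)[.X./O.X/O..]-1 (2,1)[.X./O.X/.O.]-1 (2,2)[.X./O.X/..O]-1
p2 X@[OX./O.X/...]: (0,2)[OXX/O.X/...]+1* (1,1)[OX./OXX/...]+1 (2,0)[OX./O.X/X..]+1 (2,1)[OX./O.X/.X.]+1 (2,2)[OX./O.X/..X]+1
p3 O@[OXX/O.X/...]: (1,1)[OXX/OOX/...]-1* (2,0)[OXX/O.X/O..]-1 (2,1)[OXX/O.X/.O.]-1 (2,2)[OXX/O.X/..O]-1
p4 X@[OXX/OOX/...]: (2,0)[OXX/OOX/X..]+1* (2,1)[OXX/OOX/.X.]+1 (2,2)[OXX/OOX/..X]+1
p5 O@[OXX/OOX/X..]: (2,1)[OXX/OOX/XO.]-1* (2,2)[OXX/OOX/X.O]-1
p6 X@[OXX/OOX/XO.]: (2,2)[OXX/OOX/XOX]+1*
p7 O@[OXX/OOX/XOX] terminal -1; root [.X./O.X/...] d6

PV length from [.X./O.X/...]: 6 plies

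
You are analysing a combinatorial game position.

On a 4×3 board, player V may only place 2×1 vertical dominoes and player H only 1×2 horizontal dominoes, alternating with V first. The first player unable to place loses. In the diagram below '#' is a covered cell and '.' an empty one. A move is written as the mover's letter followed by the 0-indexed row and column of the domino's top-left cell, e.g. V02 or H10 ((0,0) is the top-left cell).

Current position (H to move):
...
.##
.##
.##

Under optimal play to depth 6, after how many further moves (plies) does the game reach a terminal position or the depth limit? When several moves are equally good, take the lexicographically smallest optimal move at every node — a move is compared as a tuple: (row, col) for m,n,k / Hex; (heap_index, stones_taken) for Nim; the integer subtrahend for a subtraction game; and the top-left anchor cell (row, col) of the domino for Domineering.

PV length from [.../.##/.##/.##]: 2 plies

ply 1, H at .../.##/.##/.## | H00=-1→##./.##/.##/.##*; H01=-1→.##/.##/.##/.##
ply 2, V at ##./.##/.##/.## | V10=+1→##./###/###/.##*; V20=+1→##./.##/###/###
ply 3: ##./###/###/.## is terminal -1 (H); from .../.##/.##/.## depth 6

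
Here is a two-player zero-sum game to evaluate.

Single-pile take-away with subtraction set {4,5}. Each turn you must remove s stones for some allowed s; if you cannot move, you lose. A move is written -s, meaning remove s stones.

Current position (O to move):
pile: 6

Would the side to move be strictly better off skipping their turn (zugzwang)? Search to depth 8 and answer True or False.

zugzwang(6, O) = False

p1 O@[6]: -4[2]+1* -5[1]+1
p2 X@[2] terminal -1; root [6] d8
if O skipped the turn, X would face:
~ p1 X@[6]: -4[2]+1* -5[1]+1
~ p2 O@[2] terminal -1; root [6] d8
compare (O): move=+1 vs pass=-1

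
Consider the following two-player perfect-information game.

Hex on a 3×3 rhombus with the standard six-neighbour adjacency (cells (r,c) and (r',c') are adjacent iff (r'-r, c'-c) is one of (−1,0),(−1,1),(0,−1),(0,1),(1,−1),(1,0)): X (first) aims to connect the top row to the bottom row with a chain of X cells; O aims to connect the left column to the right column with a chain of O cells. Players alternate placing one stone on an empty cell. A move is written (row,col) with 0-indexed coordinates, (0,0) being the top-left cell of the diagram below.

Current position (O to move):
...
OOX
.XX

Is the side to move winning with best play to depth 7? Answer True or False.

ply 1, O at .../OOX/.XX | (0,0)=-1→O../OOX/.XX; (0,1)=-1→.O./OOX/.XX; (0,2)=+1→..O/OOX/.XX*; (2,0)=-1→.../OOX/OXX
ply 2: ..O/OOX/.XX is terminal -1 (X); from .../OOX/.XX depth 7

O winning at [.../OOX/.XX]: True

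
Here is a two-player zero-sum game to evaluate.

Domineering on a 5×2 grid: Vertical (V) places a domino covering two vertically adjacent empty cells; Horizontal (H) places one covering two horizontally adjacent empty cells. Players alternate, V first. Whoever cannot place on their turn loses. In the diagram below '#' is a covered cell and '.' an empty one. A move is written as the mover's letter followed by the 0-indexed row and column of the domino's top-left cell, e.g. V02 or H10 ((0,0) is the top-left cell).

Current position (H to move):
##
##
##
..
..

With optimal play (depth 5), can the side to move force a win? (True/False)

H winning at [##/##/##/../..]: True

p1 H@[##/##/##/../..]: H30[##/##/##/##/..]+1* H40[##/##/##/../##]+1
p2 V@[##/##/##/##/..] terminal -1; root [##/##/##/../..] d5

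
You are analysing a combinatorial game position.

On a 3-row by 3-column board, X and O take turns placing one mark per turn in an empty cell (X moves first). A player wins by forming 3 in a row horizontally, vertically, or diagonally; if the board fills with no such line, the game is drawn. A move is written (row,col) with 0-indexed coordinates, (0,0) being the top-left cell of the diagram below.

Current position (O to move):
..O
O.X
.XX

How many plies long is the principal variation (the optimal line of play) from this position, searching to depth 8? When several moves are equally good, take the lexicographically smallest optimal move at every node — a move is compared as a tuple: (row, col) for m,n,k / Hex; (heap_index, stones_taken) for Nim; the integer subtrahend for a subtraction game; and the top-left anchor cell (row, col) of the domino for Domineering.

p1 O@[..O/O.X/.XX]: (0,0)[O.O/O.X/.XX]-1 (0,1)[.OO/O.X/.XX]-1 (1,1)[..O/OOX/.XX]-1 (2,0)[..O/O.X/OXX]+1*
p2 X@[..O/O.X/OXX]: (0,0)[X.O/O.X/OXX]-1* (0,1)[.XO/O.X/OXX]-1 (1,1)[..O/OXX/OXX]-1
p3 O@[X.O/O.X/OXX]: (0,1)[XOO/O.X/OXX]-1 (1,1)[X.O/OOX/OXX]+1*
p4 X@[X.O/OOX/OXX] terminal -1; root [..O/O.X/.XX] d8

PV length from [..O/O.X/.XX]: 3 plies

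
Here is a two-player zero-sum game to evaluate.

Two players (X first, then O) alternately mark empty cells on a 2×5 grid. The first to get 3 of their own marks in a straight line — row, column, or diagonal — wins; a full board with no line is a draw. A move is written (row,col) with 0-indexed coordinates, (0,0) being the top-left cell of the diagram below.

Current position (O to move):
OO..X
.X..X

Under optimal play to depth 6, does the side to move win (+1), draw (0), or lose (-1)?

value(OO..X/.X..X, O) = +1

p1 O@[OO..X/.X..X]: (0,2)[OOO.X/.X..X]+1* (0,3)[OO.OX/.X..X]+0 (1,0)[OO..X/OX..X]+0 (1,2)[OO..X/.XO.X]+0 (1,3)[OO..X/.X.OX]+0
p2 X@[OOO.X/.X..X] terminal -1; root [OO..X/.X..X] d6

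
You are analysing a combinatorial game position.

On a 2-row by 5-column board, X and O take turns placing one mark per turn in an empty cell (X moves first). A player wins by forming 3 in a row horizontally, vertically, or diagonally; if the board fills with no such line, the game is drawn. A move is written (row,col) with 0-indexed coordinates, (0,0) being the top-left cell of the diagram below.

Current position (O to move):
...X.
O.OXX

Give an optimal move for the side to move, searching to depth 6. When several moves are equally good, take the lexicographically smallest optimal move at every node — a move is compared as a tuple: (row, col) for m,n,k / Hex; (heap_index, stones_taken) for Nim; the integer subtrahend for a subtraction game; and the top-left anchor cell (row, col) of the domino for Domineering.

O's best at [...X./O.OXX]: (1,1)

[...X./O.OXX] O move#1: (0,0):+0/O..X./O.OXX, (0,1):+0/.O.X./O.OXX, (0,2):+0/..OX./O.OXX, (0,4):+0/...XO/O.OXX, (1,1):+1/...X./OOOXX*
[...X./OOOXX] end (terminal -1, X#2); searched ...X./O.OXX to 6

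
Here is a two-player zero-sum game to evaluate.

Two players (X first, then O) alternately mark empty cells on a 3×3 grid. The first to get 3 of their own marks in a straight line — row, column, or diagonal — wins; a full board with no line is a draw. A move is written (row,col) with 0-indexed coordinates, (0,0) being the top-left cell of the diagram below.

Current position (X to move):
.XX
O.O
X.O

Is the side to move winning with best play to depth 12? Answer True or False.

X winning at [.XX/O.O/X.O]: True

[.XX/O.O/X.O] X move#1: (0,0):+1/XXX/O.O/X.O*, (1,1):+1/.XX/OXO/X.O, (2,1):-1/.XX/O.O/XXO
[XXX/O.O/X.O] end (terminal -1, O#2); searched .XX/O.O/X.O to 12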